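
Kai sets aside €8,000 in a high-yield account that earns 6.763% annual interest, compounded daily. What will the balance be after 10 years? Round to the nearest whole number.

Periodic rate = 6.763%/365 = 0.000185288; periods = 365·10 = 3650.
A = 8,000·(1 + 0.06763/365)^3650 ≈ 8,000·1.9664646816 ≈ 15,731.7175.

€15,732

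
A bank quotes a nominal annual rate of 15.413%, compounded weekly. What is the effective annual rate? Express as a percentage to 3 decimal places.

16.638%

One year is 52 periods at 0.00296404 each: (1 + 0.00296404)^52 ≈ 1.166377.
EAR = 1.166377 − 1 ≈ 16.63766%.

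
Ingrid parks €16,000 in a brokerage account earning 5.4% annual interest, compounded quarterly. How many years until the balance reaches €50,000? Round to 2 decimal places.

We need (1 + 0.0135)^(4t) = 3.125, so 4t = ln 3.125 / ln 1.0135 ≈ 84.9710.
t ≈ 84.9710/4 = 21.2427 years.

21.24 years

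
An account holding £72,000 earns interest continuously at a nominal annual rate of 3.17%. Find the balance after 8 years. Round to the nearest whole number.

A = P·e^(rt) = 72,000·e^(0.0317·8) = 72,000·e^0.2536.
e^0.2536 ≈ 1.2886562387, so A ≈ 92,783.2492.

£92,783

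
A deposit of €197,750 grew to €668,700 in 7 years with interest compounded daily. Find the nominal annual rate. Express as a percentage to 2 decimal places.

(1 + r/365)^2555 = 668,700/197,750 = 3.38154.
1 + r/365 = 3.38154^(1/2555) ≈ 1.000477, so r/365 ≈ 0.000476956.
r ≈ 365·0.000476956 = 17.40889%.

17.41%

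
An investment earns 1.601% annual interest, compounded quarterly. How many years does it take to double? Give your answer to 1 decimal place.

43.4 years

(1 + 0.0040025)^(4t) = 2.
4t = ln 2 / ln(1 + 0.0040025) ≈ 0.69315/0.00399451 ≈ 173.5249.
t ≈ 43.3812.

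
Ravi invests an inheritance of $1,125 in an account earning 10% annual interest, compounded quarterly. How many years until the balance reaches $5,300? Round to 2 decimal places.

15.69 years

We need (1 + 0.025)^(4t) = 4.7111, so 4t = ln 4.7111 / ln 1.025 ≈ 62.7687.
t ≈ 62.7687/4 = 15.6922 years.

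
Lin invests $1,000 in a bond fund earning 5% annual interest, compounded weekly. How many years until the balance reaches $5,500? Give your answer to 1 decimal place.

34.1 years

(1 + 0.000961538)^(52t) = 5,500/1,000 = 5.5.
52t·ln(1 + 0.000961538) = ln(5.5); 52t = 1.7047/0.000961076 ≈ 1773.7903.
t ≈ 34.1114 years.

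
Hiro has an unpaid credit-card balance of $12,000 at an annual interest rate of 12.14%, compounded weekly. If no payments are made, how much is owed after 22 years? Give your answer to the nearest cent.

$172,879.33

Periodic rate = 12.14%/52 = 0.00233462; periods = 52·22 = 1144.
A = 12,000·(1 + 0.1214/52)^1144 ≈ 12,000·14.4066110003 ≈ 172,879.3320.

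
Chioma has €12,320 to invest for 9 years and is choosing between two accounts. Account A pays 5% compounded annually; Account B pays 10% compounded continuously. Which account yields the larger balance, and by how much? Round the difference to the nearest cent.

Account A growth factor: (1 + 0.05)^9 ≈ 1.551328216; balance ≈ 19,112.3636.
Account B growth factor: e^(0.1·9) = e^0.9 ≈ 2.4596031112; balance ≈ 30,302.3103.
Account B is larger by 11,189.9467.

Account B, by €11,189.95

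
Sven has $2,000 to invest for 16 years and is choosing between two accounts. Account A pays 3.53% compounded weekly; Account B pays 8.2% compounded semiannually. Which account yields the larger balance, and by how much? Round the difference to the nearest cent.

Account B, by $3,717.73

A: (1 + 0.0353/52)^832 ≈ 1.758758884, so 2,000 × 1.758758884 ≈ 3,517.5178.
B: (1 + 0.041)^32 ≈ 3.617623318, so 2,000 × 3.617623318 ≈ 7,235.2466.
Difference ≈ 3,717.7289 in favor of B.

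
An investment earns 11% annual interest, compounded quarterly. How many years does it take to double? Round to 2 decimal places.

(1 + 0.0275)^(4t) = 2.
4t = ln 2 / ln(1 + 0.0275) ≈ 0.69315/0.0271287 ≈ 25.5504.
t ≈ 6.3876.

6.39 years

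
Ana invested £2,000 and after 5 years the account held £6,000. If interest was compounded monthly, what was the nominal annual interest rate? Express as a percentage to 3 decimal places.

The 60-period growth factor is 6,000/2,000 = 3.
r/12 = 3^(1/60) − 1 ≈ 0.0184789, so r ≈ 12·0.0184789 = 22.17464%.

22.175%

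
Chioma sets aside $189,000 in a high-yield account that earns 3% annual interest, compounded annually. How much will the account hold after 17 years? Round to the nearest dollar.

Annual rate = 3% = 0.03; years = 17.
A = 189,000·(1 + 0.03)^17 ≈ 189,000·1.65284763227 ≈ 312,388.2025.

$312,388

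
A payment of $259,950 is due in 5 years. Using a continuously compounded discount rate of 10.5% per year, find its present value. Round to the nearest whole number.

$153,775

P = A·e^(−rt) = 259,950·e^(−0.525).
e^(−0.525) ≈ 0.591555364367, so P ≈ 153,774.8170.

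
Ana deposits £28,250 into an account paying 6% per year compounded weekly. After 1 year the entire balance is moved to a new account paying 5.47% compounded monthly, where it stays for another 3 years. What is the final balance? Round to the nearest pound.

Phase 1: 28,250·(1 + 0.06/52)^52 ≈ 29,995.8449.
Phase 2: 29,995.8449·(1 + 0.0547/12)^36 ≈ 35,331.8912.

£35,332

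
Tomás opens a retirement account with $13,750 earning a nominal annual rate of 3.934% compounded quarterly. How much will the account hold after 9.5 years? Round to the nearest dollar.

Growth factor = (1 + 0.009835)^38 ≈ 1.4504939368.
A ≈ 13,750 × 1.4504939368 ≈ 19,944.2916.

$19,944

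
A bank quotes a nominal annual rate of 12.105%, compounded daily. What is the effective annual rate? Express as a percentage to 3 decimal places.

12.866%

One year is 365 periods at 0.000331644 each: (1 + 0.000331644)^365 ≈ 1.128659.
EAR = 1.128659 − 1 ≈ 12.86587%.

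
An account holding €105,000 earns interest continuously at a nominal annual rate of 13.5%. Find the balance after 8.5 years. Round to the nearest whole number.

A = P·e^(rt) = 105,000·e^(0.135·8.5) = 105,000·e^1.1475.
e^1.1475 ≈ 3.15030728855, so A ≈ 330,782.2653.

€330,782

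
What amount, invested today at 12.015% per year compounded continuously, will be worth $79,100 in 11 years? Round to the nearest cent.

$21,095.57

P = A·e^(−rt) = 79,100·e^(−1.32165).
e^(−1.32165) ≈ 0.26669489216, so P ≈ 21,095.5660.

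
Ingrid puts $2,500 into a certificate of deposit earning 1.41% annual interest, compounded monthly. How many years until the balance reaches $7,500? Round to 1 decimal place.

78.0 years

We need (1 + 0.001175)^(12t) = 3, so 12t = ln 3 / ln 1.001175 ≈ 935.5384.
t ≈ 935.5384/12 = 77.9615 years.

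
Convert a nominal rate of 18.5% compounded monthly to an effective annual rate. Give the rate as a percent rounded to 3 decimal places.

One year is 12 periods at 0.0154167 each: (1 + 0.0154167)^12 ≈ 1.201521.
EAR = 1.201521 − 1 ≈ 20.15212%.

20.152%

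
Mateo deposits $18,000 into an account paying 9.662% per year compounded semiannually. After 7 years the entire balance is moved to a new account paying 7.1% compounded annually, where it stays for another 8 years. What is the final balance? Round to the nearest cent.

Phase 1: 18,000·(1 + 0.04831)^14 ≈ 34,844.0562.
Phase 2: 34,844.0562·(1 + 0.071)^8 ≈ 60,317.6583.

$60,317.66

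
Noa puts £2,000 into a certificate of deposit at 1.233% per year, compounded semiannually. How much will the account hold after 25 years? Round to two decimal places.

Growth factor = (1 + 0.006165)^50 ≈ 1.359753872.
A ≈ 2,000 × 1.359753872 ≈ 2,719.5077.

£2,719.51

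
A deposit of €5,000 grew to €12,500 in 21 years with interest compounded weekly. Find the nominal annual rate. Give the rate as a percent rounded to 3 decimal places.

The 1092-period growth factor is 12,500/5,000 = 2.5.
r/52 = 2.5^(1/1092) − 1 ≈ 0.000839446, so r ≈ 52·0.000839446 = 4.36512%.

4.365%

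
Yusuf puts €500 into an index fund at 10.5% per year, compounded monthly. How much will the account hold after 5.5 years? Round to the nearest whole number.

€889

Periodic rate = 10.5%/12 = 0.00875; periods = 12·5.5 = 66.
A = 500·(1 + 0.00875)^66 ≈ 500·1.77710934 ≈ 888.5547.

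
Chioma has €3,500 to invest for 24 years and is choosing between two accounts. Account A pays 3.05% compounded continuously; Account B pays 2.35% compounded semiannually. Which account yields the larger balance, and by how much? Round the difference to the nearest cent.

Account A, by €1,145.60

A: e^(0.0305·24) = e^0.732 ≈ 2.079234922, so 3,500 × 2.079234922 ≈ 7,277.3222.
B: (1 + 0.01175)^48 ≈ 1.751919824, so 3,500 × 1.751919824 ≈ 6,131.7194.
Difference ≈ 1,145.6028 in favor of A.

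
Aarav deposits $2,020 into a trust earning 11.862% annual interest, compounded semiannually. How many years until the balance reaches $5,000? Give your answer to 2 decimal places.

(1 + 0.05931)^(2t) = 5,000/2,020 = 2.4752.
2t·ln(1 + 0.05931) = ln(2.4752); 2t = 0.90634/0.0576178 ≈ 15.7302.
t ≈ 7.8651 years.

7.87 years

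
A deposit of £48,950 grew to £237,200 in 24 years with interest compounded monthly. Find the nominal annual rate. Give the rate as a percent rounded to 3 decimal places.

The 288-period growth factor is 237,200/48,950 = 4.84576.
r/12 = 4.84576^(1/288) − 1 ≈ 0.00549457, so r ≈ 12·0.00549457 = 6.59348%.

6.593%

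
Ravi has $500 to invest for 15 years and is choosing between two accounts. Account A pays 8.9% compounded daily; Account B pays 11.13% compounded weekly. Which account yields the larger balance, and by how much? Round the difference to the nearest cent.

Account B, by $750.34

A: (1 + 0.089/365)^5475 ≈ 3.799377609, so 500 × 3.799377609 ≈ 1,899.6888.
B: (1 + 0.1113/52)^780 ≈ 5.300047906, so 500 × 5.300047906 ≈ 2,650.0240.
Difference ≈ 750.3351 in favor of B.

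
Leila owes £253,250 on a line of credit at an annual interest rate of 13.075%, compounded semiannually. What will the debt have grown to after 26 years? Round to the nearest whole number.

£6,818,354

Periodic rate = 13.075%/2 = 0.065375; periods = 2·26 = 52.
A = 253,250·(1 + 0.065375)^52 ≈ 253,250·26.92341065593 ≈ 6,818,353.7486.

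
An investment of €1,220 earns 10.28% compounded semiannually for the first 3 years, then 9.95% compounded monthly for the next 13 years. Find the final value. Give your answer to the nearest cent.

€5,976.01

After 3 years at 10.28%: 1,220 × 1.350852205 ≈ 1,648.0397.
Then 13 years at 9.95%: 1,648.0397 × 3.626133122 ≈ 5,976.0113.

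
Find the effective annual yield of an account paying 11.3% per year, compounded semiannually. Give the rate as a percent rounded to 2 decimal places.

11.62%

EAR = (1 + 11.3%/2)^2 − 1 = (1 + 0.0565)^2 − 1.
(1 + 0.0565)^2 ≈ 1.116192, so EAR ≈ 11.61922%.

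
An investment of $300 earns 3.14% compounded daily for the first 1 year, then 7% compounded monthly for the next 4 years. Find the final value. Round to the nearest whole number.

After 1 years at 3.14%: 300 × 1.03189679 ≈ 309.5690.
Then 4 years at 7%: 309.5690 × 1.32205388 ≈ 409.2669.

$409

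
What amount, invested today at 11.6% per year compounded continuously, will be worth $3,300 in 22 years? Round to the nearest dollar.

$257

P = A·e^(−rt) = 3,300·e^(−2.552).
e^(−2.552) ≈ 0.07792565873, so P ≈ 257.1547.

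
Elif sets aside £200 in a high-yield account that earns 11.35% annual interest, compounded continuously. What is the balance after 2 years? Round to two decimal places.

A = P·e^(rt) = 200·e^(0.1135·2) = 200·e^0.227.
e^0.227 ≈ 1.25482987, so A ≈ 250.9660.

£250.97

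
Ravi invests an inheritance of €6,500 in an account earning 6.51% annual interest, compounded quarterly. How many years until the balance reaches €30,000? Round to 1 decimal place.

(1 + 0.016275)^(4t) = 30,000/6,500 = 4.6154.
4t·ln(1 + 0.016275) = ln(4.6154); 4t = 1.5294/0.016144 ≈ 94.7347.
t ≈ 23.6837 years.

23.7 years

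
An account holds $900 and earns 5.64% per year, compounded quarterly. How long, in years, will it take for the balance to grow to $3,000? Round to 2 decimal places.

21.50 years

We need (1 + 0.0141)^(4t) = 3.3333, so 4t = ln 3.3333 / ln 1.0141 ≈ 85.9887.
t ≈ 85.9887/4 = 21.4972 years.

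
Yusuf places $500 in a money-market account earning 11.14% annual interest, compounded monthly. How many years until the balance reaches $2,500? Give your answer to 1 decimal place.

(1 + 0.00928333)^(12t) = 2,500/500 = 5.
12t·ln(1 + 0.00928333) = ln(5); 12t = 1.6094/0.00924051 ≈ 174.1720.
t ≈ 14.5143 years.

14.5 years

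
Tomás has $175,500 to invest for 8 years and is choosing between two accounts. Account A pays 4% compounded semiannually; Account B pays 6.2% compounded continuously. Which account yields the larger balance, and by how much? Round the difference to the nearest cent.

Account B, by $47,271.60

A: (1 + 0.02)^16 ≈ 1.37278570509, so 175,500 × 1.37278570509 ≈ 240,923.8912.
B: e^(0.062·8) = e^0.496 ≈ 1.64213955782, so 175,500 × 1.64213955782 ≈ 288,195.4924.
Difference ≈ 47,271.6012 in favor of B.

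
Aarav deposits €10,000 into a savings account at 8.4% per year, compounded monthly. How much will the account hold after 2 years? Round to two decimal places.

Periodic rate = 8.4%/12 = 0.007; periods = 12·2 = 24.
A = 10,000·(1 + 0.007)^24 ≈ 10,000·1.1822444755 ≈ 11,822.4448.

€11,822.44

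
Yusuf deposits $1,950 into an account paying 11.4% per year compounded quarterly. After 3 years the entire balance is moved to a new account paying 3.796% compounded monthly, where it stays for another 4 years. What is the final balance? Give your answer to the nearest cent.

$3,179.25

After 3 years at 11.4%: 1,950 × 1.401043283 ≈ 2,732.0344.
Then 4 years at 3.796%: 2,732.0344 × 1.163695067 ≈ 3,179.2550.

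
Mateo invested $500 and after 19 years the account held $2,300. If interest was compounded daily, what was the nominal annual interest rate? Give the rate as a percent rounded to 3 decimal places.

8.033%

The 6935-period growth factor is 2,300/500 = 4.6.
r/365 = 4.6^(1/6935) − 1 ≈ 0.000220076, so r ≈ 365·0.000220076 = 8.03276%.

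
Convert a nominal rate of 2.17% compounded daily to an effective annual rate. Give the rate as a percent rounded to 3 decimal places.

2.194%

One year is 365 periods at 0.0000594521 each: (1 + 0.0000594521)^365 ≈ 1.021936.
EAR = 1.021936 − 1 ≈ 2.19365%.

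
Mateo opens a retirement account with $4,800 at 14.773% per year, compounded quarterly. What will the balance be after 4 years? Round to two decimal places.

Periodic rate = 14.773%/4 = 0.0369325; periods = 4·4 = 16.
A = 4,800·(1 + 0.0369325)^16 ≈ 4,800·1.786519598 ≈ 8,575.2941.

$8,575.29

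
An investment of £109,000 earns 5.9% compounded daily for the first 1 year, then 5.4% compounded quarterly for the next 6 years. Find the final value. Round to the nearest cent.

Phase 1: 109,000·(1 + 0.059/365)^365 ≈ 115,623.9499.
Phase 2: 115,623.9499·(1 + 0.0135)^24 ≈ 159,521.0040.

£159,521.00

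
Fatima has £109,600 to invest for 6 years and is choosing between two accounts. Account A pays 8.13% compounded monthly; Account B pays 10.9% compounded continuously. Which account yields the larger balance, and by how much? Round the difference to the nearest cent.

A: (1 + 0.006775)^72 ≈ 1.62605201998, so 109,600 × 1.62605201998 ≈ 178,215.3014.
B: e^(0.109·6) = e^0.654 ≈ 1.92321833711, so 109,600 × 1.92321833711 ≈ 210,784.7297.
Difference ≈ 32,569.4284 in favor of B.

Account B, by £32,569.43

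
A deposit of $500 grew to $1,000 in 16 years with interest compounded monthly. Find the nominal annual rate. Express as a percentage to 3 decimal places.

4.340%

The 192-period growth factor is 1,000/500 = 2.
r/12 = 2^(1/192) − 1 ≈ 0.00361667, so r ≈ 12·0.00361667 = 4.34000%.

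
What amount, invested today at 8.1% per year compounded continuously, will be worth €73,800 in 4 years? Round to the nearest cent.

€53,375.87

P = A·e^(−rt) = 73,800·e^(−0.324).
e^(−0.324) ≈ 0.72325024238, so P ≈ 53,375.8679.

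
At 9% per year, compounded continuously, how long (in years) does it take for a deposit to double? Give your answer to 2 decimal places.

e^(0.09t) = 2, so 0.09t = ln 2 ≈ 0.69315.
t ≈ 0.69315/0.09 ≈ 7.7016.

7.70 years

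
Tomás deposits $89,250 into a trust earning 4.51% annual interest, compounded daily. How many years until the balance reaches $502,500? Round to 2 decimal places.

(1 + 0.000123562)^(365t) = 502,500/89,250 = 5.6303.
365t·ln(1 + 0.000123562) = ln(5.6303); 365t = 1.7282/0.000123554 ≈ 13987.0346.
t ≈ 38.3206 years.

38.32 years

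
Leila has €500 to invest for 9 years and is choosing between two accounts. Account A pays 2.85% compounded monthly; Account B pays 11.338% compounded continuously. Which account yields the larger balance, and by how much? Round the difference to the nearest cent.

Account A growth factor: (1 + 0.002375)^108 ≈ 1.29200579; balance ≈ 646.0029.
Account B growth factor: e^(0.11338·9) = e^1.02042 ≈ 2.77435975; balance ≈ 1,387.1799.
Account B is larger by 741.1770.

Account B, by €741.18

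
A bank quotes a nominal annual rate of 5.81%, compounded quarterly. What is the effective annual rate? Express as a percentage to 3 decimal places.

5.938%

EAR = (1 + 5.81%/4)^4 − 1 = (1 + 0.014525)^4 − 1.
(1 + 0.014525)^4 ≈ 1.059378, so EAR ≈ 5.93782%.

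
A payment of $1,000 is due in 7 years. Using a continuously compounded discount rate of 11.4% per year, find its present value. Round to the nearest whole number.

$450

P = A·e^(−rt) = 1,000·e^(−0.798).
e^(−0.798) ≈ 0.450228521, so P ≈ 450.2285.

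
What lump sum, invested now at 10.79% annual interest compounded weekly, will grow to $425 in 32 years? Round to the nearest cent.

$13.50

Periodic rate = 10.79%/52 = 0.002075; 1664 periods.
P = 425/(1 + 0.002075)^1664 ≈ 425/31.4759156 ≈ 13.5024.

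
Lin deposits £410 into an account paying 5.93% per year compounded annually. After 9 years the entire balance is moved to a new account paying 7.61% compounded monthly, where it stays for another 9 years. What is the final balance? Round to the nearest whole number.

£1,363

After 9 years at 5.93%: 410 × 1.679464199 ≈ 688.5803.
Then 9 years at 7.61%: 688.5803 × 1.979288495 ≈ 1,362.8991.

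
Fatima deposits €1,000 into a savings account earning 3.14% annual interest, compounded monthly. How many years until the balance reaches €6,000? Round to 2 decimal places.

57.14 years

(1 + 0.00261667)^(12t) = 6,000/1,000 = 6.
12t·ln(1 + 0.00261667) = ln(6); 12t = 1.7918/0.00261325 ≈ 685.6443.
t ≈ 57.1370 years.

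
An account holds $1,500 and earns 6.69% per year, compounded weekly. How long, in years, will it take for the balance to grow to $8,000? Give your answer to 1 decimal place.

25.0 years

We need (1 + 0.00128654)^(52t) = 5.3333, so 52t = ln 5.3333 / ln 1.001287 ≈ 1301.9844.
t ≈ 1301.9844/52 = 25.0382 years.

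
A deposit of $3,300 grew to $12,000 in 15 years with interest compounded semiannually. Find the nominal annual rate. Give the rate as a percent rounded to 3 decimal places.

8.794%

(1 + r/2)^30 = 12,000/3,300 = 3.63636.
1 + r/2 = 3.63636^(1/30) ≈ 1.043972, so r/2 ≈ 0.0439721.
r ≈ 2·0.0439721 = 8.79443%.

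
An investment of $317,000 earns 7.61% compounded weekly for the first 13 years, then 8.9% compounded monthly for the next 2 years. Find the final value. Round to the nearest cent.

$1,017,212.93

Phase 1: 317,000·(1 + 0.0761/52)^676 ≈ 851,908.0327.
Phase 2: 851,908.0327·(1 + 0.089/12)^24 ≈ 1,017,212.9256.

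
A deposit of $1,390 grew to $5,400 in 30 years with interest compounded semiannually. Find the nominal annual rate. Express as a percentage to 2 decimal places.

The 60-period growth factor is 5,400/1,390 = 3.88489.
r/2 = 3.88489^(1/60) − 1 ≈ 0.022876, so r ≈ 2·0.022876 = 4.57520%.

4.58%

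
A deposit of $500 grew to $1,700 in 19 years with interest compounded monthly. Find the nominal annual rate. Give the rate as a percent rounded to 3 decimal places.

The 228-period growth factor is 1,700/500 = 3.4.
r/12 = 3.4^(1/228) − 1 ≈ 0.00538187, so r ≈ 12·0.00538187 = 6.45824%.

6.458%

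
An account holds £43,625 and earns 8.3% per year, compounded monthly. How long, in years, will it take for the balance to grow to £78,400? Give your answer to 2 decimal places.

We need (1 + 0.00691667)^(12t) = 1.7971, so 12t = ln 1.7971 / ln 1.006917 ≈ 85.0436.
t ≈ 85.0436/12 = 7.0870 years.

7.09 years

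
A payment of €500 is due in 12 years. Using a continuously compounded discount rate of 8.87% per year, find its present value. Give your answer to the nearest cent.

€172.47

P = A·e^(−rt) = 500·e^(−1.0644).
e^(−1.0644) ≈ 0.344934754, so P ≈ 172.4674.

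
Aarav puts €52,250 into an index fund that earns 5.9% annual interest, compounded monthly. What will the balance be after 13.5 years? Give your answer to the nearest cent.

€115,652.29

Growth factor = (1 + 0.059/12)^162 ≈ 2.21344103056.
A ≈ 52,250 × 2.21344103056 ≈ 115,652.2938.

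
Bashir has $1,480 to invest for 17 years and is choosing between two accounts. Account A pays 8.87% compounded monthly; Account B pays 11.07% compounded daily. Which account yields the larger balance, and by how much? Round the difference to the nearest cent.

Account A growth factor: (1 + 0.0887/12)^204 ≈ 4.492253028; balance ≈ 6,648.5345.
Account B growth factor: (1 + 0.1107/365)^6205 ≈ 6.564095218; balance ≈ 9,714.8609.
Account B is larger by 3,066.3264.

Account B, by $3,066.33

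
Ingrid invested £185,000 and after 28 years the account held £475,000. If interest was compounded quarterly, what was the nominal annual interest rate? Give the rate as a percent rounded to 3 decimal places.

3.382%

The 112-period growth factor is 475,000/185,000 = 2.56757.
r/4 = 2.56757^(1/112) − 1 ≈ 0.00845482, so r ≈ 4·0.00845482 = 3.38193%.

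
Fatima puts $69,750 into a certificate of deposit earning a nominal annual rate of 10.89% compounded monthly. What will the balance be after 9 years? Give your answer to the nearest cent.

Growth factor = (1 + 0.009075)^108 ≈ 2.65296934442.
A ≈ 69,750 × 2.65296934442 ≈ 185,044.6118.

$185,044.61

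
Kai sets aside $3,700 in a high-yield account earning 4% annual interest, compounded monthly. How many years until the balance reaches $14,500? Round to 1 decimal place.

34.2 years

(1 + 0.00333333)^(12t) = 14,500/3,700 = 3.9189.
12t·ln(1 + 0.00333333) = ln(3.9189); 12t = 1.3658/0.00332779 ≈ 410.4273.
t ≈ 34.2023 years.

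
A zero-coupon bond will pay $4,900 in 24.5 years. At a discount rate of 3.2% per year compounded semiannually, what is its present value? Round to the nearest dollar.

Periodic rate = 3.2%/2 = 0.016; 49 periods.
P = 4,900/(1 + 0.016)^49 ≈ 4,900/2.176665478 ≈ 2,251.1498.

$2,251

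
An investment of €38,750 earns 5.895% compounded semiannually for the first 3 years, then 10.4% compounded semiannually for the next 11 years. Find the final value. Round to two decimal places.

After 3 years at 5.895%: 38,750 × 1.19040523331 ≈ 46,128.2028.
Then 11 years at 10.4%: 46,128.2028 × 3.05032613662 ≈ 140,706.0626.

€140,706.06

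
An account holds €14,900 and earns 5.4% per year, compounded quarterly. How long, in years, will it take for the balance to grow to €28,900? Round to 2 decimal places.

12.35 years

We need (1 + 0.0135)^(4t) = 1.9396, so 4t = ln 1.9396 / ln 1.0135 ≈ 49.4031.
t ≈ 49.4031/4 = 12.3508 years.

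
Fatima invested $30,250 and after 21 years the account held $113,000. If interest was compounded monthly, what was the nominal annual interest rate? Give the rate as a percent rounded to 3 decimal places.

6.292%

The 252-period growth factor is 113,000/30,250 = 3.73554.
r/12 = 3.73554^(1/252) − 1 ≈ 0.00524343, so r ≈ 12·0.00524343 = 6.29211%.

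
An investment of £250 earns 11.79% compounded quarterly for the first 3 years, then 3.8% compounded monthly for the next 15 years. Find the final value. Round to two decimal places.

After 3 years at 11.79%: 250 × 1.41706462 ≈ 354.2662.
Then 15 years at 3.8%: 354.2662 × 1.76667527 ≈ 625.8733.

£625.87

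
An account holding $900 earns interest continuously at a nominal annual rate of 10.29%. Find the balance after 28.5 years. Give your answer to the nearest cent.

A = P·e^(rt) = 900·e^(0.1029·28.5) = 900·e^2.93265.
e^2.93265 ≈ 18.777324533, so A ≈ 16,899.5921.

$16,899.59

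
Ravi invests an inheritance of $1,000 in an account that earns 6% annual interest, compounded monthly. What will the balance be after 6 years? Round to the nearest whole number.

Growth factor = (1 + 0.005)^72 ≈ 1.432044278.
A ≈ 1,000 × 1.432044278 ≈ 1,432.0443.

$1,432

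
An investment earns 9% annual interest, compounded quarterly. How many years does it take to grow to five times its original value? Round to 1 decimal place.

(1 + 0.0225)^(4t) = 5.
4t = ln 5 / ln(1 + 0.0225) ≈ 1.6094/0.0222506 ≈ 72.3323.
t ≈ 18.0831.

18.1 years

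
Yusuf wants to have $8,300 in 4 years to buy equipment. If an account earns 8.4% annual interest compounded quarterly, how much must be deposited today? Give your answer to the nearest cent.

Growth factor = (1 + 0.021)^16 ≈ 1.394478663.
P = 8,300/1.394478663 ≈ 5,952.0452.

$5,952.05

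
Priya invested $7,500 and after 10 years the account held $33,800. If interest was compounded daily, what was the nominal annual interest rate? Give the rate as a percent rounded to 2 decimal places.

(1 + r/365)^3650 = 33,800/7,500 = 4.50667.
1 + r/365 = 4.50667^(1/3650) ≈ 1.000413, so r/365 ≈ 0.000412567.
r ≈ 365·0.000412567 = 15.05868%.

15.06%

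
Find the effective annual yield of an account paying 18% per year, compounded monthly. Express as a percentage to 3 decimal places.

19.562%

One year is 12 periods at 0.015 each: (1 + 0.015)^12 ≈ 1.195618.
EAR = 1.195618 − 1 ≈ 19.56182%.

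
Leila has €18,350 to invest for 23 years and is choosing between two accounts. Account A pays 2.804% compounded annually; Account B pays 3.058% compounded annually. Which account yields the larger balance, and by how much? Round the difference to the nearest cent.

Account A growth factor: (1 + 0.02804)^23 ≈ 1.8889927792; balance ≈ 34,663.0175.
Account B growth factor: (1 + 0.03058)^23 ≈ 1.9993062846; balance ≈ 36,687.2703.
Account B is larger by 2,024.2528.

Account B, by €2,024.25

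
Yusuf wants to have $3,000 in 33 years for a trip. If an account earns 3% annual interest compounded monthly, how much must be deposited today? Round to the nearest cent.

Growth factor = (1 + 0.0025)^396 ≈ 2.687911663.
P = 3,000/2.687911663 ≈ 1,116.1081.

$1,116.11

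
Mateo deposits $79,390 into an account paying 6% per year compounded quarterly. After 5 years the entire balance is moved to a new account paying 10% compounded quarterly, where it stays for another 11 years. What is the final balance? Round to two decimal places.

After 5 years at 6%: 79,390 × 1.34685500655 ≈ 106,926.8190.
Then 11 years at 10%: 106,926.8190 × 2.96380807697 ≈ 316,910.5697.

$316,910.57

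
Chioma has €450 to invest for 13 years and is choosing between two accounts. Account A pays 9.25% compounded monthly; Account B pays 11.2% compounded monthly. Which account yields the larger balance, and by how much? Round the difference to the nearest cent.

A: (1 + 0.0925/12)^156 ≈ 3.313115696, so 450 × 3.313115696 ≈ 1,490.9021.
B: (1 + 0.112/12)^156 ≈ 4.259906951, so 450 × 4.259906951 ≈ 1,916.9581.
Difference ≈ 426.0561 in favor of B.

Account B, by €426.06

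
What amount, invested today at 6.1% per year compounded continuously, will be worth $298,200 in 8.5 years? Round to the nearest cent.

P = A·e^(−rt) = 298,200·e^(−0.5185).
e^(−0.5185) ≈ 0.595412997962, so P ≈ 177,552.1560.

$177,552.16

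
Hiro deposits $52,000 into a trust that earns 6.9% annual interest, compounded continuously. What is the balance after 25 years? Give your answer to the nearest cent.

$291,851.09

A = P·e^(rt) = 52,000·e^(0.069·25) = 52,000·e^1.725.
e^1.725 ≈ 5.61252102969, so A ≈ 291,851.0935.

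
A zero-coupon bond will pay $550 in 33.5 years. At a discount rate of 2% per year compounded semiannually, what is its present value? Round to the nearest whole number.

Growth factor = (1 + 0.01)^67 ≈ 1.94774475.
P = 550/1.94774475 ≈ 282.3779.

$282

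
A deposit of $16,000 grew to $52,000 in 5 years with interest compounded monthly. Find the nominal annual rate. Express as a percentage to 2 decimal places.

23.81%

The 60-period growth factor is 52,000/16,000 = 3.25.
r/12 = 3.25^(1/60) − 1 ≈ 0.0198385, so r ≈ 12·0.0198385 = 23.80616%.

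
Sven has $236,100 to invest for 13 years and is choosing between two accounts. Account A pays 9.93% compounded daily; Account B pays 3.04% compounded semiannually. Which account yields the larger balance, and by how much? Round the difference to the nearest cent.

Account A, by $508,830.01

A: (1 + 0.0993/365)^4745 ≈ 3.6354192236, so 236,100 × 3.6354192236 ≈ 858,322.4787.
B: (1 + 0.0152)^26 ≈ 1.48027306312, so 236,100 × 1.48027306312 ≈ 349,492.4702.
Difference ≈ 508,830.0085 in favor of A.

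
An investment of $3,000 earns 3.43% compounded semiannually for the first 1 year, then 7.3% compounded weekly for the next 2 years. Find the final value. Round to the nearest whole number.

$3,591

After 1 years at 3.43%: 3,000 × 1.034594122 ≈ 3,103.7824.
Then 2 years at 7.3%: 3,103.7824 × 1.157077715 ≈ 3,591.3174.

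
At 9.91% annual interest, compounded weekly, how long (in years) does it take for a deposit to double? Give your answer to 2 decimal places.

(1 + 0.00190577)^(52t) = 2.
52t = ln 2 / ln(1 + 0.00190577) ≈ 0.69315/0.00190396 ≈ 364.0564.
t ≈ 7.0011.

7.00 years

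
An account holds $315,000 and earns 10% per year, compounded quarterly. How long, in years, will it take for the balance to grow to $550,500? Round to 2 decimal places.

5.65 years

(1 + 0.025)^(4t) = 550,500/315,000 = 1.7476.
4t·ln(1 + 0.025) = ln(1.7476); 4t = 0.55825/0.0246926 ≈ 22.6082.
t ≈ 5.6520 years.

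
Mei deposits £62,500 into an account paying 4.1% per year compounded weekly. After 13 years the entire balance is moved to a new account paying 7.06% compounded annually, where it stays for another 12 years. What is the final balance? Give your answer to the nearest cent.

£241,431.89

Phase 1: 62,500·(1 + 0.041/52)^676 ≈ 106,479.9327.
Phase 2: 106,479.9327·(1 + 0.0706)^12 ≈ 241,431.8913.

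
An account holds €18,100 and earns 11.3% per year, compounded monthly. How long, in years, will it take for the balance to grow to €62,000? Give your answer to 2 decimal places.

(1 + 0.00941667)^(12t) = 62,000/18,100 = 3.4254.
12t·ln(1 + 0.00941667) = ln(3.4254); 12t = 1.2312/0.00937261 ≈ 131.3639.
t ≈ 10.9470 years.

10.95 years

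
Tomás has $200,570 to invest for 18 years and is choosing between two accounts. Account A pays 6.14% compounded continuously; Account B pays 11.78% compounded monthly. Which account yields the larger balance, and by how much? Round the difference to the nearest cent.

Account B, by $1,048,762.02

A: e^(0.0614·18) = e^1.1052 ≈ 3.01982837409, so 200,570 × 3.01982837409 ≈ 605,686.9770.
B: (1 + 0.1178/12)^216 ≈ 8.248736066812, so 200,570 × 8.248736066812 ≈ 1,654,448.9929.
Difference ≈ 1,048,762.0159 in favor of B.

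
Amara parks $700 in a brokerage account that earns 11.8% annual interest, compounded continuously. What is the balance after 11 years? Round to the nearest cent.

$2,563.38

A = P·e^(rt) = 700·e^(0.118·11) = 700·e^1.298.
e^1.298 ≈ 3.661965408, so A ≈ 2,563.3758.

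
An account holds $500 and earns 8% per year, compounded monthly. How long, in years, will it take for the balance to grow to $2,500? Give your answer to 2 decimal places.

20.18 years

(1 + 0.00666667)^(12t) = 2,500/500 = 5.
12t·ln(1 + 0.00666667) = ln(5); 12t = 1.6094/0.00664454 ≈ 242.2195.
t ≈ 20.1850 years.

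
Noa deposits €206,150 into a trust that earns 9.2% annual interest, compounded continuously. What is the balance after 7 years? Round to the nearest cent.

A = P·e^(rt) = 206,150·e^(0.092·7) = 206,150·e^0.644.
e^0.644 ≈ 1.90408199492, so A ≈ 392,526.5033.

€392,526.50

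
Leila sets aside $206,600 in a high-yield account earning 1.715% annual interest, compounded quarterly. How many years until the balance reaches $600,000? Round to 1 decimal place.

We need (1 + 0.0042875)^(4t) = 2.9042, so 4t = ln 2.9042 / ln 1.004287 ≈ 249.1963.
t ≈ 249.1963/4 = 62.2991 years.

62.3 years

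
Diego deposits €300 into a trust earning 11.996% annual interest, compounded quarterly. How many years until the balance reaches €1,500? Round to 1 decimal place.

13.6 years

(1 + 0.02999)^(4t) = 1,500/300 = 5.
4t·ln(1 + 0.02999) = ln(5); 4t = 1.6094/0.0295491 ≈ 54.4666.
t ≈ 13.6166 years.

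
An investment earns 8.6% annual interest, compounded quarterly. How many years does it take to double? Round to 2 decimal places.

8.15 years

(1 + 0.0215)^(4t) = 2.
4t = ln 2 / ln(1 + 0.0215) ≈ 0.69315/0.0212721 ≈ 32.5847.
t ≈ 8.1462.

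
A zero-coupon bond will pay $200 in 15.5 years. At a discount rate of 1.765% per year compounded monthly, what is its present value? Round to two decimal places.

$152.16

Periodic rate = 1.765%/12 = 0.00147083; 186 periods.
P = 200/(1 + 0.01765/12)^186 ≈ 200/1.31439174 ≈ 152.1616.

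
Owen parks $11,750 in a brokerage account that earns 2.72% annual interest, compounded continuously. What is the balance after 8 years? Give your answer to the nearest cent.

$14,606.30

A = P·e^(rt) = 11,750·e^(0.0272·8) = 11,750·e^0.2176.
e^0.2176 ≈ 1.2430897323, so A ≈ 14,606.3044.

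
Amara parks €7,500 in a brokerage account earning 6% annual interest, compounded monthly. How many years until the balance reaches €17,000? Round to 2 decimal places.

13.67 years

We need (1 + 0.005)^(12t) = 2.2667, so 12t = ln 2.2667 / ln 1.005 ≈ 164.0709.
t ≈ 164.0709/12 = 13.6726 years.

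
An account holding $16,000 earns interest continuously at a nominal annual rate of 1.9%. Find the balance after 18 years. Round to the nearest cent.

A = P·e^(rt) = 16,000·e^(0.019·18) = 16,000·e^0.342.
e^0.342 ≈ 1.4077602975, so A ≈ 22,524.1648.

$22,524.16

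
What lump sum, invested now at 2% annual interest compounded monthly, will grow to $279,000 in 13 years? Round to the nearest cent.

$215,169.96

Periodic rate = 2%/12 = 0.00166667; 156 periods.
P = 279,000/(1 + 0.02/12)^156 ≈ 279,000/1.29664942735 ≈ 215,169.9558.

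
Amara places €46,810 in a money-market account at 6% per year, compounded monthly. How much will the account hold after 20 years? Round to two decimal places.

€154,950.67

Periodic rate = 6%/12 = 0.005; periods = 12·20 = 240.
A = 46,810·(1 + 0.005)^240 ≈ 46,810·3.31020447581 ≈ 154,950.6715.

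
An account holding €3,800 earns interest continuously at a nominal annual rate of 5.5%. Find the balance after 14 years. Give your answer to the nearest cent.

€8,207.11

A = P·e^(rt) = 3,800·e^(0.055·14) = 3,800·e^0.77.
e^0.77 ≈ 2.159766254, so A ≈ 8,207.1118.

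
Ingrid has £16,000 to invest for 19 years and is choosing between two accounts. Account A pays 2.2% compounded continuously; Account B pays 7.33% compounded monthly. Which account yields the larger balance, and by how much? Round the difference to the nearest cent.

Account B, by £39,836.26

Account A growth factor: e^(0.022·19) = e^0.418 ≈ 1.5189206744; balance ≈ 24,302.7308.
Account B growth factor: (1 + 0.0733/12)^228 ≈ 4.0086867923; balance ≈ 64,138.9887.
Account B is larger by 39,836.2579.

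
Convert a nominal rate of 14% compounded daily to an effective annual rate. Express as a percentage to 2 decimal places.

One year is 365 periods at 0.000383562 each: (1 + 0.000383562)^365 ≈ 1.150243.
EAR = 1.150243 − 1 ≈ 15.02429%.

15.02%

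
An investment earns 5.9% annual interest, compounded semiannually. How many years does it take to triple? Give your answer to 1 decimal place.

18.9 years

(1 + 0.0295)^(2t) = 3.
2t = ln 3 / ln(1 + 0.0295) ≈ 1.0986/0.0290732 ≈ 37.7877.
t ≈ 18.8939.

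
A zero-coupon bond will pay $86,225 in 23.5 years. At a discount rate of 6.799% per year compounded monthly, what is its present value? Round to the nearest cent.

Growth factor = (1 + 0.06799/12)^282 ≈ 4.9197400294.
P = 86,225/4.9197400294 ≈ 17,526.3326.

$17,526.33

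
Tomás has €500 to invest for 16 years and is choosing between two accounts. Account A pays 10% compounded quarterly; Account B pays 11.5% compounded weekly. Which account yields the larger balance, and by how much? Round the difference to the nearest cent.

Account A growth factor: (1 + 0.025)^64 ≈ 4.856544641; balance ≈ 2,428.2723.
Account B growth factor: (1 + 0.115/52)^832 ≈ 6.28375907; balance ≈ 3,141.8795.
Account B is larger by 713.6072.

Account B, by €713.61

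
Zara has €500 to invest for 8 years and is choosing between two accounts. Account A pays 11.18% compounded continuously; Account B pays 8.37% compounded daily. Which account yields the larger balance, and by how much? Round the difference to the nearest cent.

Account A growth factor: e^(0.1118·8) = e^0.8944 ≈ 2.445867828; balance ≈ 1,222.9339.
Account B growth factor: (1 + 0.0837/365)^2920 ≈ 1.95330583; balance ≈ 976.6529.
Account A is larger by 246.2810.

Account A, by €246.28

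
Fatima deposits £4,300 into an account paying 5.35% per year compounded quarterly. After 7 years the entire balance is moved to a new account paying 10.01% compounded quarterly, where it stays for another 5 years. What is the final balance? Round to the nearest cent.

£10,226.40

After 7 years at 5.35%: 4,300 × 1.4506585723 ≈ 6,237.8319.
Then 5 years at 10.01%: 6,237.8319 × 1.6394159506 ≈ 10,226.4011.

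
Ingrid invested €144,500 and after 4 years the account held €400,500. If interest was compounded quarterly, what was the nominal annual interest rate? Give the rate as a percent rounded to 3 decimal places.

26.315%

(1 + r/4)^16 = 400,500/144,500 = 2.77163.
1 + r/4 = 2.77163^(1/16) ≈ 1.065788, so r/4 ≈ 0.0657882.
r ≈ 4·0.0657882 = 26.31529%.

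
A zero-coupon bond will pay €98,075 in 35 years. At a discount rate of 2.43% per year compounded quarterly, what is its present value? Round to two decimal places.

Growth factor = (1 + 0.006075)^140 ≈ 2.334801838.
P = 98,075/2.334801838 ≈ 42,005.7062.

€42,005.71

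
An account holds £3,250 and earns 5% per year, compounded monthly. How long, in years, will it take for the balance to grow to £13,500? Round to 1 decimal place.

We need (1 + 0.00416667)^(12t) = 4.1538, so 12t = ln 4.1538 / ln 1.004167 ≈ 342.4798.
t ≈ 342.4798/12 = 28.5400 years.

28.5 years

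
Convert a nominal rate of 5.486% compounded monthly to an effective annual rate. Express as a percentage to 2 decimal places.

5.63%

One year is 12 periods at 0.00457167 each: (1 + 0.00457167)^12 ≈ 1.056261.
EAR = 1.056261 − 1 ≈ 5.62606%.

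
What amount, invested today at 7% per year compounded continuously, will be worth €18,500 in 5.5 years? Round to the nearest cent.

€12,588.34

P = A·e^(−rt) = 18,500·e^(−0.385).
e^(−0.385) ≈ 0.6804506362, so P ≈ 12,588.3368.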